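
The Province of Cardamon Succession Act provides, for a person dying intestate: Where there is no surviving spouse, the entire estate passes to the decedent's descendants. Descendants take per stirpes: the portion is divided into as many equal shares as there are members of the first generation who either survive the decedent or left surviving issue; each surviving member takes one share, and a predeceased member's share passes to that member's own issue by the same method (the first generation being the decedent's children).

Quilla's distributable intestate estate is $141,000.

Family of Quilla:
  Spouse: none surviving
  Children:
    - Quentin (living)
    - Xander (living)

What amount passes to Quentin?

Quentin receives $70,500.

The entire $141,000 passes to the descendants.
That amount ($141,000) is divided into 2 shares of $70,500: Quentin and Xander each take $70,500.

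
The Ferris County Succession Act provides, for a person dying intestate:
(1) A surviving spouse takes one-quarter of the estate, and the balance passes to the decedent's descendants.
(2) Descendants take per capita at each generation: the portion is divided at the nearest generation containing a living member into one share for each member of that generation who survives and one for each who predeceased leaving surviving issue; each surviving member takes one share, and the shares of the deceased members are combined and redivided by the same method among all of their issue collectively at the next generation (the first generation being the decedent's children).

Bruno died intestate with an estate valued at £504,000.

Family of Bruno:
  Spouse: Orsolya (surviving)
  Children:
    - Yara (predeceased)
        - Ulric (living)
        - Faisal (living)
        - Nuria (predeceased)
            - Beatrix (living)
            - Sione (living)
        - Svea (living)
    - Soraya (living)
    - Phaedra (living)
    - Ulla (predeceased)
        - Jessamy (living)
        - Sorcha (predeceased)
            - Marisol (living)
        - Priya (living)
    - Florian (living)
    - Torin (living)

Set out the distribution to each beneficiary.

Orsolya takes one-quarter of £504,000 = £126,000. The remaining £378,000 passes to the descendants.
The descendants' portion (£378,000) is divided at the children's generation into 6 shares of £63,000. Soraya, Phaedra, Florian, and Torin each take £63,000. The 2 shares of the deceased (Yara and Ulla) are combined into a pool of £126,000.
That pool (£126,000) is divided at the grandchildren's generation into 7 shares of £18,000. Ulric, Faisal, Svea, Jessamy, and Priya each take £18,000. The 2 shares of the deceased (Nuria and Sorcha) are combined into a pool of £36,000.
That pool (£36,000) is divided at the great-grandchildren's generation equally among Beatrix, Sione, and Marisol: £12,000 each.

Orsolya: £126,000; Ulric: £18,000; Faisal: £18,000; Beatrix: £12,000; Sione: £12,000; Svea: £18,000; Soraya: £63,000; Phaedra: £63,000; Jessamy: £18,000; Marisol: £12,000; Priya: £18,000; Florian: £63,000; Torin: £63,000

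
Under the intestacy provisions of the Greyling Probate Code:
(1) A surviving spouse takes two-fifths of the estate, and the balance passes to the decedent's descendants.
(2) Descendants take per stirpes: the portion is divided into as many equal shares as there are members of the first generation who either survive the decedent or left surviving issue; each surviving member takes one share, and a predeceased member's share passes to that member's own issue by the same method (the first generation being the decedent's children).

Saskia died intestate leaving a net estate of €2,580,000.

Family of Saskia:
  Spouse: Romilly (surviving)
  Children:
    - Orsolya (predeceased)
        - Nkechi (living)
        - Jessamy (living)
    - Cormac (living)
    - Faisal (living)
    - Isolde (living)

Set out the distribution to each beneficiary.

Romilly: €1,032,000; Nkechi: €193,500; Jessamy: €193,500; Cormac: €387,000; Faisal: €387,000; Isolde: €387,000

Romilly takes two-fifths of €2,580,000 = €1,032,000. The remaining €1,548,000 passes to the descendants.
The descendants' portion (€1,548,000) is divided into 4 shares of €387,000: Cormac, Faisal, and Isolde each take €387,000; Orsolya's €387,000 share passes to Orsolya's issue.
Orsolya's share (€387,000) is divided into 2 shares of €193,500: Nkechi and Jessamy each take €193,500.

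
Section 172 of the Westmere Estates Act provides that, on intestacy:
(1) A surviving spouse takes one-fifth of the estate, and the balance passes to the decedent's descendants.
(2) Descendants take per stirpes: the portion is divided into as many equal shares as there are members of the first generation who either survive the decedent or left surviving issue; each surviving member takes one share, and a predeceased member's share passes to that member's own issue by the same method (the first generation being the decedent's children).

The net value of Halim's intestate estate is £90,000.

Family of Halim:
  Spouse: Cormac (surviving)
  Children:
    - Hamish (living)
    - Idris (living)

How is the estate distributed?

Cormac: £18,000; Hamish: £36,000; Idris: £36,000

Cormac takes one-fifth of £90,000 = £18,000. The remaining £72,000 passes to the descendants.
The descendants' portion (£72,000) is divided into 2 shares of £36,000: Hamish and Idris each take £36,000.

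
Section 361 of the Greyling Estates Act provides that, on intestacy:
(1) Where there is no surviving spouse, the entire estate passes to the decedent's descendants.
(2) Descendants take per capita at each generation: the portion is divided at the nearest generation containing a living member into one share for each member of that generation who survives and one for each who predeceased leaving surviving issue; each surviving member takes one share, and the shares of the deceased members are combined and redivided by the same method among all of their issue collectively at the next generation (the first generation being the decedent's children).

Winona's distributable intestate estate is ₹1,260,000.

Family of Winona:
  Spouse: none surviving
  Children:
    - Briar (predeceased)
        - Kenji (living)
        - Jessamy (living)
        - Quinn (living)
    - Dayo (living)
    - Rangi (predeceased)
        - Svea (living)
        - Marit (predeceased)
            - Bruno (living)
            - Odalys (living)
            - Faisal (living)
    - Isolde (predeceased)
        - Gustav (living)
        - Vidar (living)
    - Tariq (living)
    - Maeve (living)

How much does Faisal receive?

The entire ₹1,260,000 passes to the descendants.
That amount (₹1,260,000) is divided at the children's generation into 6 shares of ₹210,000. Dayo, Tariq, and Maeve each take ₹210,000. The 3 shares of the deceased (Briar, Rangi, and Isolde) are combined into a pool of ₹630,000.
That pool (₹630,000) is divided at the grandchildren's generation into 7 shares of ₹90,000. Kenji, Jessamy, Quinn, Svea, Gustav, and Vidar each take ₹90,000. The remaining share for the deceased Marit (₹90,000) is carried to the next generation.
That pool (₹90,000) is divided at the great-grandchildren's generation equally among Bruno, Odalys, and Faisal: ₹30,000 each.

Faisal receives ₹30,000.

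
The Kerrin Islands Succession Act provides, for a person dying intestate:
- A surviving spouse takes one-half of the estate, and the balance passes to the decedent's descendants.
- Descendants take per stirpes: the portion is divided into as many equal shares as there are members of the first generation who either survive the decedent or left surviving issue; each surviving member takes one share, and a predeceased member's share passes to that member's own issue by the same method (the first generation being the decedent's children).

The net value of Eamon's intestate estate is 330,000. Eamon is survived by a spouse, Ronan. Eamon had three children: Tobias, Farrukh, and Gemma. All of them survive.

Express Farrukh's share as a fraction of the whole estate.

Ronan takes one-half of 330,000 = 165,000. The remaining 165,000 passes to the descendants.
The descendants' portion (165,000) is divided into 3 shares of 55,000: Tobias, Farrukh, and Gemma each take 55,000.

Farrukh receives 1/6 of the estate.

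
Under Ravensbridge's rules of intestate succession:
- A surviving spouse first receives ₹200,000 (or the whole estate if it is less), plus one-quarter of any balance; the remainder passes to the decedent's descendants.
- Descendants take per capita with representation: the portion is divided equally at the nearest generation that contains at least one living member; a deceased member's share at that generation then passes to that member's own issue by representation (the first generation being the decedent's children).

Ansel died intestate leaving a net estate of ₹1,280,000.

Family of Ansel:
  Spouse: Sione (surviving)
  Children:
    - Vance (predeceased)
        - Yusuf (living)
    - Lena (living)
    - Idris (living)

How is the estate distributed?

Sione: ₹470,000; Yusuf: ₹270,000; Lena: ₹270,000; Idris: ₹270,000

Sione first takes ₹200,000, leaving a balance of ₹1,080,000. Sione then takes one-quarter of the balance (₹270,000), for a total of ₹470,000. The remaining ₹810,000 passes to the descendants.
The descendants' portion (₹810,000) is divided into 3 shares of ₹270,000: Lena and Idris each take ₹270,000; Vance's ₹270,000 share passes to Vance's issue.
Vance's share (₹270,000) passes entirely to Yusuf.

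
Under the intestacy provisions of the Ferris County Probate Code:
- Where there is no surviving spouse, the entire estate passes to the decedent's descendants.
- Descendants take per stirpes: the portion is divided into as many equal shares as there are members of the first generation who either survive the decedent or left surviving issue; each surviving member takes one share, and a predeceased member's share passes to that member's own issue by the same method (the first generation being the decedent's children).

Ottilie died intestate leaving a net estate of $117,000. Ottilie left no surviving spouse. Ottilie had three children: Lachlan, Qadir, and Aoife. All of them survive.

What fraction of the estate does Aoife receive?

Aoife receives 1/3 of the estate.

The entire $117,000 passes to the descendants.
That amount ($117,000) is divided into 3 shares of $39,000: Lachlan, Qadir, and Aoife each take $39,000.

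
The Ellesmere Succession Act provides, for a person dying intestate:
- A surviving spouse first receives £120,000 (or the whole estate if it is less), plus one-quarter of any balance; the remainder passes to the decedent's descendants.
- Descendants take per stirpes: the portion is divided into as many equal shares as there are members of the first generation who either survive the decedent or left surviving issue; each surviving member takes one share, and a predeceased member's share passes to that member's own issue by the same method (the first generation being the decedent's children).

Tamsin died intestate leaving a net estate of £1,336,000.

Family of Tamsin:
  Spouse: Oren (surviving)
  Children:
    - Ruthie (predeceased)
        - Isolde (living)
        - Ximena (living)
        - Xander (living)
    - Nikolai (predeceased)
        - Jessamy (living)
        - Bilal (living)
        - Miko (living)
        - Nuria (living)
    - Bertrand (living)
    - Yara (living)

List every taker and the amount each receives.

Oren first takes £120,000, leaving a balance of £1,216,000. Oren then takes one-quarter of the balance (£304,000), for a total of £424,000. The remaining £912,000 passes to the descendants.
The descendants' portion (£912,000) is divided into 4 shares of £228,000: Bertrand and Yara each take £228,000; Ruthie's £228,000 share passes to Ruthie's issue; Nikolai's £228,000 share passes to Nikolai's issue.
Ruthie's share (£228,000) is divided into 3 shares of £76,000: Isolde, Ximena, and Xander each take £76,000.
Nikolai's share (£228,000) is divided into 4 shares of £57,000: Jessamy, Bilal, Miko, and Nuria each take £57,000.

Oren: £424,000; Isolde: £76,000; Ximena: £76,000; Xander: £76,000; Jessamy: £57,000; Bilal: £57,000; Miko: £57,000; Nuria: £57,000; Bertrand: £228,000; Yara: £228,000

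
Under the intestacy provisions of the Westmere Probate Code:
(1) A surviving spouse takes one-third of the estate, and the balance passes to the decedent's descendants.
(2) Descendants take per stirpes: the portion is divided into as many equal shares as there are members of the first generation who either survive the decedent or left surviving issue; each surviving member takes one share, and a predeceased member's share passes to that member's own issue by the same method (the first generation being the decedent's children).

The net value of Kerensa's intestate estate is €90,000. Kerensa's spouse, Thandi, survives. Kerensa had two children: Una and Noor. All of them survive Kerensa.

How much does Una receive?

Thandi takes one-third of €90,000 = €30,000. The remaining €60,000 passes to the descendants.
The descendants' portion (€60,000) is divided into 2 shares of €30,000: Una and Noor each take €30,000.

Una receives €30,000.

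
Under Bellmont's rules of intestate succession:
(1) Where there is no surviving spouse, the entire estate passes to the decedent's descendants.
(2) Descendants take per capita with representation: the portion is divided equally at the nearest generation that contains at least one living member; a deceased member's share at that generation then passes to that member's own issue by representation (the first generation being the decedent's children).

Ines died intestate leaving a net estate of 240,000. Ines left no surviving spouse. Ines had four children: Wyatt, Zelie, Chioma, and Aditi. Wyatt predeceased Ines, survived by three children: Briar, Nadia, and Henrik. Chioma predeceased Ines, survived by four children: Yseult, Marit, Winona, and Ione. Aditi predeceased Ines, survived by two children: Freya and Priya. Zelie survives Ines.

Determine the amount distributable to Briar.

Briar receives 20,000.

The entire 240,000 passes to the descendants.
That amount (240,000) is divided into 4 shares of 60,000: Zelie takes 60,000; Wyatt's 60,000 share passes to Wyatt's issue; Chioma's 60,000 share passes to Chioma's issue; Aditi's 60,000 share passes to Aditi's issue.
Wyatt's share (60,000) is divided into 3 shares of 20,000: Briar, Nadia, and Henrik each take 20,000.
Chioma's share (60,000) is divided into 4 shares of 15,000: Yseult, Marit, Winona, and Ione each take 15,000.
Aditi's share (60,000) is divided into 2 shares of 30,000: Freya and Priya each take 30,000.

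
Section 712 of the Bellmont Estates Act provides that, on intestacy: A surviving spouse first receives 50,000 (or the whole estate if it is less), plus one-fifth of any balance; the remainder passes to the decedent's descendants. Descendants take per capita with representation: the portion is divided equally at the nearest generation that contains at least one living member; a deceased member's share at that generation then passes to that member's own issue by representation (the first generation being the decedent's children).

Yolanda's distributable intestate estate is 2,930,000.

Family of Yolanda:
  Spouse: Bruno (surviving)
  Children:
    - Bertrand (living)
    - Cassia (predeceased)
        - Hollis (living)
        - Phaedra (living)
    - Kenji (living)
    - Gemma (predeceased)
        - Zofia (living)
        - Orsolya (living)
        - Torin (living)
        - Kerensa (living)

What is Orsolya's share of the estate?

Bruno first takes 50,000, leaving a balance of 2,880,000. Bruno then takes one-fifth of the balance (576,000), for a total of 626,000. The remaining 2,304,000 passes to the descendants.
The descendants' portion (2,304,000) is divided into 4 shares of 576,000: Bertrand and Kenji each take 576,000; Cassia's 576,000 share passes to Cassia's issue; Gemma's 576,000 share passes to Gemma's issue.
Cassia's share (576,000) is divided into 2 shares of 288,000: Hollis and Phaedra each take 288,000.
Gemma's share (576,000) is divided into 4 shares of 144,000: Zofia, Orsolya, Torin, and Kerensa each take 144,000.

Orsolya receives 144,000.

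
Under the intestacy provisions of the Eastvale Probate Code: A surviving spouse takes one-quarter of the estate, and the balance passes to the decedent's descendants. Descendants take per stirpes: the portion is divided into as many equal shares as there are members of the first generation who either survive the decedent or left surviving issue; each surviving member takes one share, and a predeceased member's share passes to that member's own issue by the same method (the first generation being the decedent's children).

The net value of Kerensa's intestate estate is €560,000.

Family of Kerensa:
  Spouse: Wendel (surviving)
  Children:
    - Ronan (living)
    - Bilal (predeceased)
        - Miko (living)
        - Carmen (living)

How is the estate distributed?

Wendel: €140,000; Ronan: €210,000; Miko: €105,000; Carmen: €105,000

Wendel takes one-quarter of €560,000 = €140,000. The remaining €420,000 passes to the descendants.
The descendants' portion (€420,000) is divided into 2 shares of €210,000: Ronan takes €210,000; Bilal's €210,000 share passes to Bilal's issue.
Bilal's share (€210,000) is divided into 2 shares of €105,000: Miko and Carmen each take €105,000.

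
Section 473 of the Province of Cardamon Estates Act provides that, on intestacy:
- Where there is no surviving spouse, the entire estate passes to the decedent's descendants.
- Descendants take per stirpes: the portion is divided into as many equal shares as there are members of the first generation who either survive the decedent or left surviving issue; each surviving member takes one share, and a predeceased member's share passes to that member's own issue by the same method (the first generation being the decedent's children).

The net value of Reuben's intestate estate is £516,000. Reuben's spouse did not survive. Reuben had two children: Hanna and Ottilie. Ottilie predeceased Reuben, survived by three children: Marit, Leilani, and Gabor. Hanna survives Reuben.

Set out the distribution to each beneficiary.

Hanna: £258,000; Marit: £86,000; Leilani: £86,000; Gabor: £86,000

The entire £516,000 passes to the descendants.
That amount (£516,000) is divided into 2 shares of £258,000: Hanna takes £258,000; Ottilie's £258,000 share passes to Ottilie's issue.
Ottilie's share (£258,000) is divided into 3 shares of £86,000: Marit, Leilani, and Gabor each take £86,000.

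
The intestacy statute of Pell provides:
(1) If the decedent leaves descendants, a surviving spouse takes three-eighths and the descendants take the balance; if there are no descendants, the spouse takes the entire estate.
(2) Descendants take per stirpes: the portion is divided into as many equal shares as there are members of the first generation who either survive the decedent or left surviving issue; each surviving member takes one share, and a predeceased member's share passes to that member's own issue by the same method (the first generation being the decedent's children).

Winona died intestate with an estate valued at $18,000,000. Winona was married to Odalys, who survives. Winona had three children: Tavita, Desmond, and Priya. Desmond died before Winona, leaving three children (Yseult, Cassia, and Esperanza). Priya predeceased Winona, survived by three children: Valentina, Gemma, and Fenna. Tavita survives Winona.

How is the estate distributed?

Odalys: $6,750,000; Tavita: $3,750,000; Yseult: $1,250,000; Cassia: $1,250,000; Esperanza: $1,250,000; Valentina: $1,250,000; Gemma: $1,250,000; Fenna: $1,250,000

Odalys takes three-eighths of $18,000,000 = $6,750,000. The remaining $11,250,000 passes to the descendants.
The descendants' portion ($11,250,000) is divided into 3 shares of $3,750,000: Tavita takes $3,750,000; Desmond's $3,750,000 share passes to Desmond's issue; Priya's $3,750,000 share passes to Priya's issue.
Desmond's share ($3,750,000) is divided into 3 shares of $1,250,000: Yseult, Cassia, and Esperanza each take $1,250,000.
Priya's share ($3,750,000) is divided into 3 shares of $1,250,000: Valentina, Gemma, and Fenna each take $1,250,000.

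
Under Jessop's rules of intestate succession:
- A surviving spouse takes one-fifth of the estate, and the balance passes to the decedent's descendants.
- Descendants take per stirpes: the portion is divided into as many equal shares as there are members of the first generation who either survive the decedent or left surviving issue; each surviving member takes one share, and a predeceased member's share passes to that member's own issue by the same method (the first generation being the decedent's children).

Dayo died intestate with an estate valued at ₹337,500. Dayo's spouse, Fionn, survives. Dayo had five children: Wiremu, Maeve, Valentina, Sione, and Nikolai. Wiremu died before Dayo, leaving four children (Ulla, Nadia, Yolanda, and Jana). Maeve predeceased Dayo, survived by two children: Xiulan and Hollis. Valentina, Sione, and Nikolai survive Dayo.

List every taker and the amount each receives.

Fionn takes one-fifth of ₹337,500 = ₹67,500. The remaining ₹270,000 passes to the descendants.
The descendants' portion (₹270,000) is divided into 5 shares of ₹54,000: Valentina, Sione, and Nikolai each take ₹54,000; Wiremu's ₹54,000 share passes to Wiremu's issue; Maeve's ₹54,000 share passes to Maeve's issue.
Wiremu's share (₹54,000) is divided into 4 shares of ₹13,500: Ulla, Nadia, Yolanda, and Jana each take ₹13,500.
Maeve's share (₹54,000) is divided into 2 shares of ₹27,000: Xiulan and Hollis each take ₹27,000.

Fionn: ₹67,500; Ulla: ₹13,500; Nadia: ₹13,500; Yolanda: ₹13,500; Jana: ₹13,500; Xiulan: ₹27,000; Hollis: ₹27,000; Valentina: ₹54,000; Sione: ₹54,000; Nikolai: ₹54,000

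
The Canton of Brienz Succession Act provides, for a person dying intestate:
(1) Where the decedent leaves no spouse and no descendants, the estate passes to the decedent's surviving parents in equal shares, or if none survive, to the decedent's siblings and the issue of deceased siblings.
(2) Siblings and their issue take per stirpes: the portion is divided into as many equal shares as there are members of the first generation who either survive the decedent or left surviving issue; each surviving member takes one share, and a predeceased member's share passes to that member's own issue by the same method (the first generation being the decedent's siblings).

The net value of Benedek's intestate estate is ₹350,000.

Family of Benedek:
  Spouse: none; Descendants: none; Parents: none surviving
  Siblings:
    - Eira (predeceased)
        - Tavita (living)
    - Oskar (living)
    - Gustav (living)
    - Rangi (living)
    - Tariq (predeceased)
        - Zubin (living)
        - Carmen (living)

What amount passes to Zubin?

The entire ₹350,000 passes to the siblings and their issue.
That amount (₹350,000) is divided into 5 shares of ₹70,000: Oskar, Gustav, and Rangi each take ₹70,000; Eira's ₹70,000 share passes to Eira's issue; Tariq's ₹70,000 share passes to Tariq's issue.
Eira's share (₹70,000) passes entirely to Tavita.
Tariq's share (₹70,000) is divided into 2 shares of ₹35,000: Zubin and Carmen each take ₹35,000.

Zubin receives ₹35,000.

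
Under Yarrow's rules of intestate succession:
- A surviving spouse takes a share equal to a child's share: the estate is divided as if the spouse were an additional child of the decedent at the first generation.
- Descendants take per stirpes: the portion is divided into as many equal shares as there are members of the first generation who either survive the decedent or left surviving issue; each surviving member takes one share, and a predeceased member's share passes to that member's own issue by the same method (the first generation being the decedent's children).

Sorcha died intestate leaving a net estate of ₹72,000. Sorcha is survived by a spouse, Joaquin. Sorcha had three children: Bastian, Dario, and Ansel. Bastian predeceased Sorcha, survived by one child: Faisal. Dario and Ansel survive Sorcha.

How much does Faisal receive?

The spouse counts as an additional share at the children's level, so there are 4 primary shares of ₹18,000. Joaquin takes one such share (₹18,000).
The children's combined portion (₹54,000) is divided into 3 shares of ₹18,000: Dario and Ansel each take ₹18,000; Bastian's ₹18,000 share passes to Bastian's issue.
Bastian's share (₹18,000) passes entirely to Faisal.

Faisal receives ₹18,000.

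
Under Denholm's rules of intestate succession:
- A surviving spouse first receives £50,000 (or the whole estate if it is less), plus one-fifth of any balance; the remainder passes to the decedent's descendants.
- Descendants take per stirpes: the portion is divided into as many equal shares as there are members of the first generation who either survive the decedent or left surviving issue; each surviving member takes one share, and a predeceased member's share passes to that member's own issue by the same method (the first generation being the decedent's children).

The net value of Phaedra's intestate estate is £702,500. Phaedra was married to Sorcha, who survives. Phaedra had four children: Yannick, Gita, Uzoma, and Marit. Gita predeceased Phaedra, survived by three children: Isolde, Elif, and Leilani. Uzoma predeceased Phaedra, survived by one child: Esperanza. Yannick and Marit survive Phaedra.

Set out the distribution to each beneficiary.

Sorcha first takes £50,000, leaving a balance of £652,500. Sorcha then takes one-fifth of the balance (£130,500), for a total of £180,500. The remaining £522,000 passes to the descendants.
The descendants' portion (£522,000) is divided into 4 shares of £130,500: Yannick and Marit each take £130,500; Gita's £130,500 share passes to Gita's issue; Uzoma's £130,500 share passes to Uzoma's issue.
Gita's share (£130,500) is divided into 3 shares of £43,500: Isolde, Elif, and Leilani each take £43,500.
Uzoma's share (£130,500) passes entirely to Esperanza.

Sorcha: £180,500; Yannick: £130,500; Isolde: £43,500; Elif: £43,500; Leilani: £43,500; Esperanza: £130,500; Marit: £130,500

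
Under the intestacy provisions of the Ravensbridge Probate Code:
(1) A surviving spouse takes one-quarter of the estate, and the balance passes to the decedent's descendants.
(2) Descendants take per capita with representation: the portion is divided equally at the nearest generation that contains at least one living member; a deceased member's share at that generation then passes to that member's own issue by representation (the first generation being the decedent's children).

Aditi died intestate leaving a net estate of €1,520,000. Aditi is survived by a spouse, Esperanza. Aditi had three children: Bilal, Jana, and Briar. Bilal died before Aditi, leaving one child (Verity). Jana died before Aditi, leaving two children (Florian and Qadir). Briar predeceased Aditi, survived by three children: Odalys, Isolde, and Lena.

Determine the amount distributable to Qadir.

Qadir receives €190,000.

Esperanza takes one-quarter of €1,520,000 = €380,000. The remaining €1,140,000 passes to the descendants.
No child survives, so the initial division is made at the grandchildren's generation.
The descendants' portion (€1,140,000) is divided into 6 shares of €190,000: Verity, Florian, Qadir, Odalys, Isolde, and Lena each take €190,000.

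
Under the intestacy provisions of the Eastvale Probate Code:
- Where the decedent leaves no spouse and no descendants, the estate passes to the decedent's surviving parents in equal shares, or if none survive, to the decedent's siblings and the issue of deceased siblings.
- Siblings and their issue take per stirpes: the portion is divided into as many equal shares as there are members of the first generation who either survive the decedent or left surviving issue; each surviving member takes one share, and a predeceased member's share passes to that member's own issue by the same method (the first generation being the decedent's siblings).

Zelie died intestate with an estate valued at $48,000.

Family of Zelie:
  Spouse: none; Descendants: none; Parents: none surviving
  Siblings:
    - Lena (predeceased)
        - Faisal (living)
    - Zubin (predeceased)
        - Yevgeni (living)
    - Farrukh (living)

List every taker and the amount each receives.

The entire $48,000 passes to the siblings and their issue.
That amount ($48,000) is divided into 3 shares of $16,000: Farrukh takes $16,000; Lena's $16,000 share passes to Lena's issue; Zubin's $16,000 share passes to Zubin's issue.
Lena's share ($16,000) passes entirely to Faisal.
Zubin's share ($16,000) passes entirely to Yevgeni.

Faisal: $16,000; Yevgeni: $16,000; Farrukh: $16,000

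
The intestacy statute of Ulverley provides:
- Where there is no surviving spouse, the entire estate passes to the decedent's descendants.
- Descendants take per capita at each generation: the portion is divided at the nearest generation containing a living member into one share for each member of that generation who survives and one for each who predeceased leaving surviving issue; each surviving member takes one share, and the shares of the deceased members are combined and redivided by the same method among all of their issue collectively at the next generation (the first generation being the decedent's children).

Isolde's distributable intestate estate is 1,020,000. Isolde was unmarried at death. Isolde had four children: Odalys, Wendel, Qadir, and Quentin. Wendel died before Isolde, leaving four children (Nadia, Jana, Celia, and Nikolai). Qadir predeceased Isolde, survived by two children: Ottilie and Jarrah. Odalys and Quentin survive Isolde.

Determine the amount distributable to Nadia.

The entire 1,020,000 passes to the descendants.
That amount (1,020,000) is divided at the children's generation into 4 shares of 255,000. Odalys and Quentin each take 255,000. The 2 shares of the deceased (Wendel and Qadir) are combined into a pool of 510,000.
That pool (510,000) is divided at the grandchildren's generation equally among Nadia, Jana, Celia, Nikolai, Ottilie, and Jarrah: 85,000 each.

Nadia receives 85,000.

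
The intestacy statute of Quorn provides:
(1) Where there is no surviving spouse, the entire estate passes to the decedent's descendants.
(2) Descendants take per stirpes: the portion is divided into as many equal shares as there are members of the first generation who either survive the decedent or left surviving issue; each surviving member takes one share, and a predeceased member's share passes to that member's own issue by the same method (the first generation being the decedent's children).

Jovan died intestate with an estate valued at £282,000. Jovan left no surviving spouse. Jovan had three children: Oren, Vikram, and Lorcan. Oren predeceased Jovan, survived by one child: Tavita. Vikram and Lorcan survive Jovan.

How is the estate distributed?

The entire £282,000 passes to the descendants.
That amount (£282,000) is divided into 3 shares of £94,000: Vikram and Lorcan each take £94,000; Oren's £94,000 share passes to Oren's issue.
Oren's share (£94,000) passes entirely to Tavita.

Tavita: £94,000; Vikram: £94,000; Lorcan: £94,000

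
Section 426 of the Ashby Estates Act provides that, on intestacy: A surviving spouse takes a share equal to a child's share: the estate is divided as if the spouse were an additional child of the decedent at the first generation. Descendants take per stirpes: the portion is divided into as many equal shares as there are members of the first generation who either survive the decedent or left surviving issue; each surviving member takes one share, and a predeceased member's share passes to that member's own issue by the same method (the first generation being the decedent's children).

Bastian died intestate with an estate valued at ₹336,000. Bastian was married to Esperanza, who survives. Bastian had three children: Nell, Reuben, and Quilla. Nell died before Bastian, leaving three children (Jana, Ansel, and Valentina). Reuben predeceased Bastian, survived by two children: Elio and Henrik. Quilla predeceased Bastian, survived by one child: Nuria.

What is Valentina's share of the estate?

The spouse counts as an additional share at the children's level, so there are 4 primary shares of ₹84,000. Esperanza takes one such share (₹84,000).
The children's combined portion (₹252,000) is divided into 3 shares of ₹84,000: Nell's ₹84,000 share passes to Nell's issue; Reuben's ₹84,000 share passes to Reuben's issue; Quilla's ₹84,000 share passes to Quilla's issue.
Nell's share (₹84,000) is divided into 3 shares of ₹28,000: Jana, Ansel, and Valentina each take ₹28,000.
Reuben's share (₹84,000) is divided into 2 shares of ₹42,000: Elio and Henrik each take ₹42,000.
Quilla's share (₹84,000) passes entirely to Nuria.

Valentina receives ₹28,000.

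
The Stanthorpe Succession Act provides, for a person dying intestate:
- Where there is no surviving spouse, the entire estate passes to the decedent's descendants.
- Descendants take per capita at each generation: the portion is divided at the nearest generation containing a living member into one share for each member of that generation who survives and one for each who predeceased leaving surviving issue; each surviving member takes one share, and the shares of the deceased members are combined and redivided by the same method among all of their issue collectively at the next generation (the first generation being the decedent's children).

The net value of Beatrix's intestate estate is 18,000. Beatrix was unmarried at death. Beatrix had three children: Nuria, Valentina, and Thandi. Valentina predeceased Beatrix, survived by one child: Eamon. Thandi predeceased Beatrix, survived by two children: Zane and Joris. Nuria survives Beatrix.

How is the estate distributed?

The entire 18,000 passes to the descendants.
That amount (18,000) is divided at the children's generation into 3 shares of 6,000. Nuria takes 6,000. The 2 shares of the deceased (Valentina and Thandi) are combined into a pool of 12,000.
That pool (12,000) is divided at the grandchildren's generation equally among Eamon, Zane, and Joris: 4,000 each.

Nuria: 6,000; Eamon: 4,000; Zane: 4,000; Joris: 4,000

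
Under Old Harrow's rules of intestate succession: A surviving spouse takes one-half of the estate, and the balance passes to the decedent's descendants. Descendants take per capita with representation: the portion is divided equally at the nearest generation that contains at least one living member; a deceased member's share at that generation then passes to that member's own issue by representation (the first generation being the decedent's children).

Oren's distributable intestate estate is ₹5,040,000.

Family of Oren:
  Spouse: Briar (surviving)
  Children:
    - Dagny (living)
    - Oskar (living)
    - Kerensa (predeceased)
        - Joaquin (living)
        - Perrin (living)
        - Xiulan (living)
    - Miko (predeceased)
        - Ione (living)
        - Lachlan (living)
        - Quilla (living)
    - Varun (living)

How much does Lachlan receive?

Briar takes one-half of ₹5,040,000 = ₹2,520,000. The remaining ₹2,520,000 passes to the descendants.
The descendants' portion (₹2,520,000) is divided into 5 shares of ₹504,000: Dagny, Oskar, and Varun each take ₹504,000; Kerensa's ₹504,000 share passes to Kerensa's issue; Miko's ₹504,000 share passes to Miko's issue.
Kerensa's share (₹504,000) is divided into 3 shares of ₹168,000: Joaquin, Perrin, and Xiulan each take ₹168,000.
Miko's share (₹504,000) is divided into 3 shares of ₹168,000: Ione, Lachlan, and Quilla each take ₹168,000.

Lachlan receives ₹168,000.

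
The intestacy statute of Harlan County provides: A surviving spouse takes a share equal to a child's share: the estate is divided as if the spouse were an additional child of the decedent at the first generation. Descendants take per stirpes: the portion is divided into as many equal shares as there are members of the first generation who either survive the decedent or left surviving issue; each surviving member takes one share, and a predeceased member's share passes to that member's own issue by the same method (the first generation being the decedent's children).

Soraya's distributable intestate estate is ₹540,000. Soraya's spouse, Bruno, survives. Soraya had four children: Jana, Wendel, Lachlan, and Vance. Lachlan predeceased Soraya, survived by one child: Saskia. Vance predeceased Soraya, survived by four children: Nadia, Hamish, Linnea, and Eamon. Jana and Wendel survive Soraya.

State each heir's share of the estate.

Bruno: ₹108,000; Jana: ₹108,000; Wendel: ₹108,000; Saskia: ₹108,000; Nadia: ₹27,000; Hamish: ₹27,000; Linnea: ₹27,000; Eamon: ₹27,000

The spouse counts as an additional share at the children's level, so there are 5 primary shares of ₹108,000. Bruno takes one such share (₹108,000).
The children's combined portion (₹432,000) is divided into 4 shares of ₹108,000: Jana and Wendel each take ₹108,000; Lachlan's ₹108,000 share passes to Lachlan's issue; Vance's ₹108,000 share passes to Vance's issue.
Lachlan's share (₹108,000) passes entirely to Saskia.
Vance's share (₹108,000) is divided into 4 shares of ₹27,000: Nadia, Hamish, Linnea, and Eamon each take ₹27,000.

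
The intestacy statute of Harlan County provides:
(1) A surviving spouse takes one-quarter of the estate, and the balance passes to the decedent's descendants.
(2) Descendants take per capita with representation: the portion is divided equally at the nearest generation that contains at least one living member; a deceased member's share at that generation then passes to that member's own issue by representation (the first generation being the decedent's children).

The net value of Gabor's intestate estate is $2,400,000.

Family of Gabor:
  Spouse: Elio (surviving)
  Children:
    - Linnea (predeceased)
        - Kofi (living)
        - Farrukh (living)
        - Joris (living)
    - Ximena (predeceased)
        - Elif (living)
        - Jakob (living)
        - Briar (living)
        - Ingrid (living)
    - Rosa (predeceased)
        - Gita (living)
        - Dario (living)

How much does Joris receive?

Joris receives $200,000.

Elio takes one-quarter of $2,400,000 = $600,000. The remaining $1,800,000 passes to the descendants.
No child survives, so the initial division is made at the grandchildren's generation.
The descendants' portion ($1,800,000) is divided into 9 shares of $200,000: Kofi, Farrukh, Joris, Elif, Jakob, Briar, Ingrid, Gita, and Dario each take $200,000.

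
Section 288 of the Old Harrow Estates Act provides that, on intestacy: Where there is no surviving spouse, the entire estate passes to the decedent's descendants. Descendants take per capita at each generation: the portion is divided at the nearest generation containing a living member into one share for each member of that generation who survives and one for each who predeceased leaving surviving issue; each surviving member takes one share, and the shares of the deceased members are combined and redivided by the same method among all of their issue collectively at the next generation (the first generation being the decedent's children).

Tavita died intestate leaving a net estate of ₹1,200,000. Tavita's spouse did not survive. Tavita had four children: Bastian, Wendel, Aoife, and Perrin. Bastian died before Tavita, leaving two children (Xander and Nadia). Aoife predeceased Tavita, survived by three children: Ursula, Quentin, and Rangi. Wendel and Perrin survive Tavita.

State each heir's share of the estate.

Xander: ₹120,000; Nadia: ₹120,000; Wendel: ₹300,000; Ursula: ₹120,000; Quentin: ₹120,000; Rangi: ₹120,000; Perrin: ₹300,000

The entire ₹1,200,000 passes to the descendants.
That amount (₹1,200,000) is divided at the children's generation into 4 shares of ₹300,000. Wendel and Perrin each take ₹300,000. The 2 shares of the deceased (Bastian and Aoife) are combined into a pool of ₹600,000.
That pool (₹600,000) is divided at the grandchildren's generation equally among Xander, Nadia, Ursula, Quentin, and Rangi: ₹120,000 each.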